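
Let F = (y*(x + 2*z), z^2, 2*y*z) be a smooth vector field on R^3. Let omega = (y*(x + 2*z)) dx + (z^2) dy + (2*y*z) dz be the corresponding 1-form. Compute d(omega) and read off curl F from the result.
d(omega) = (0) dy ∧ dz + (2*y) dz ∧ dx + (-x - 2*z) dx ∧ dy; curl F = (0, 2*y, -x - 2*z)

d omega = sum_{i<j} (∂f_j/∂x_i - ∂f_i/∂x_j) dx_i ∧ dx_j. Under the identification (dy ∧ dz, dz ∧ dx, dx ∧ dy) ↔ (e_x, e_y, e_z), the coefficients are exactly the components of curl F. Compute:
  ∂R/∂y - ∂Q/∂z = (2*z) - (2*z) = 0
  ∂P/∂z - ∂R/∂x = (2*y) - (0) = 2*y
  ∂Q/∂x - ∂P/∂y = (0) - (x + 2*z) = -x - 2*z.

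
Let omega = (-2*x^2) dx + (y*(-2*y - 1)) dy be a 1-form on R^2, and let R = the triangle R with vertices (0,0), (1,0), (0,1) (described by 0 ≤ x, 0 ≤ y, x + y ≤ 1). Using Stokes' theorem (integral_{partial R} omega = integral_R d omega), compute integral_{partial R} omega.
integral_(partial R) omega = 0

Stokes: integral_partial_R omega = integral_R d omega with d omega = (∂Q/∂x - ∂P/∂y) dx ∧ dy.
  ∂Q/∂x = 0
  ∂P/∂y = 0
  integrand = ∂Q/∂x - ∂P/∂y = 0.
Integrating over R: integral_0^1 integral_0^{1-x} (0) dy dx = 0.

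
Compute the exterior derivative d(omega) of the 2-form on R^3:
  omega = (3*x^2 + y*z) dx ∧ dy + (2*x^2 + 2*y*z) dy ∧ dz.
d(omega) = (4*x + y) dx ∧ dy ∧ dz

For a 2-form omega = sum_{i<j} g_{ij} dx_i ∧ dx_j, the exterior derivative is
  d(omega) = sum_{i<j} d(g_{ij}) ∧ dx_i ∧ dx_j = sum_{i<j, k} (∂g_{ij}/∂x_k) dx_k ∧ dx_i ∧ dx_j.
Expand each term, using dx_k ∧ dx_i ∧ dx_j = sgn(permutation) dx_{(a)} ∧ dx_{(b)} ∧ dx_{(c)} with (a < b < c) sorted:
  d(3*x^2 + y*z) includes (∂/∂z)(3*x^2 + y*z) dz = (y) dz, which multiplied by dx ∧ dy gives (y) dx ∧ dy ∧ dz
  d(2*x^2 + 2*y*z) includes (∂/∂x)(2*x^2 + 2*y*z) dx = (4*x) dx, which multiplied by dy ∧ dz gives (4*x) dx ∧ dy ∧ dz
Collecting like 3-forms: d(omega) = (4*x + y) dx ∧ dy ∧ dz.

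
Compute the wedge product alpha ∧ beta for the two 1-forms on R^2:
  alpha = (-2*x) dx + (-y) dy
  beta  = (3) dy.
alpha ∧ beta = (-6*x) dx ∧ dy

Distribute the wedge, using dx_i ∧ dx_j = -dx_j ∧ dx_i and dx_i ∧ dx_i = 0. For each pair (i, j) with i < j, the coefficient of dx_i ∧ dx_j in alpha ∧ beta is (alpha_i * beta_j - alpha_j * beta_i). Collecting: alpha ∧ beta = (-6*x) dx ∧ dy.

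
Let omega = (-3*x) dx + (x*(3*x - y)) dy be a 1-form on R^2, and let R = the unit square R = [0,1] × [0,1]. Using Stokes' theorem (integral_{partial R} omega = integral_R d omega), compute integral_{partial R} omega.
integral_(partial R) omega = 5/2

Stokes: integral_partial_R omega = integral_R d omega with d omega = (∂Q/∂x - ∂P/∂y) dx ∧ dy.
  ∂Q/∂x = 6*x - y
  ∂P/∂y = 0
  integrand = ∂Q/∂x - ∂P/∂y = 6*x - y.
Integrating over R: integral_0^1 integral_0^1 (6*x - y) dx dy = 5/2.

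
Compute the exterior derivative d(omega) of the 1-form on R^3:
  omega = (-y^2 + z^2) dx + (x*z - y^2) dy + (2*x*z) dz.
d(omega) = (2*y + z) dx ∧ dy + (-x) dy ∧ dz

For a 1-form omega = sum_i f_i dx_i, the exterior derivative is
  d(omega) = sum_{i < j} (∂f_j/∂x_i - ∂f_i/∂x_j) dx_i ∧ dx_j.
  coefficient of dx ∧ dy: ∂f_2/∂x - ∂f_1/∂y = ∂(x*z - y^2)/∂x - ∂(-y^2 + z^2)/∂y = 2*y + z
  coefficient of dy ∧ dz: ∂f_3/∂y - ∂f_2/∂z = ∂(2*x*z)/∂y - ∂(x*z - y^2)/∂z = -x
Assembling: d(omega) = (2*y + z) dx ∧ dy + (-x) dy ∧ dz.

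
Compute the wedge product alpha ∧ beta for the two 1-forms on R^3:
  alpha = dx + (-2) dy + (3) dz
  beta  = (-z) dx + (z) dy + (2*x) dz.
alpha ∧ beta = (-z) dx ∧ dy + (2*x + 3*z) dx ∧ dz + (-4*x - 3*z) dy ∧ dz

Distribute the wedge, using dx_i ∧ dx_j = -dx_j ∧ dx_i and dx_i ∧ dx_i = 0. For each pair (i, j) with i < j, the coefficient of dx_i ∧ dx_j in alpha ∧ beta is (alpha_i * beta_j - alpha_j * beta_i). Collecting: alpha ∧ beta = (-z) dx ∧ dy + (2*x + 3*z) dx ∧ dz + (-4*x - 3*z) dy ∧ dz.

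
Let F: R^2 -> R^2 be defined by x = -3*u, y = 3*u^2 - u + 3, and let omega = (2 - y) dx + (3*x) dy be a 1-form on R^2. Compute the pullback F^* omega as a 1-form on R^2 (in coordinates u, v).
F^* omega = (-45*u^2 + 6*u + 3) du

Using F^*(f dg) = (f ∘ F) d(g ∘ F), substitute each coordinate x_i by F_i(u, v) in f_i, and replace dx_i by d F_i = (∂F_i/∂u) du + (∂F_i/∂v) dv.
  For the x component: f_1(F) = -3*u^2 + u - 1; d F_1 = (-3) du + (0) dv
  For the y component: f_2(F) = -9*u; d F_2 = (6*u - 1) du + (0) dv
Combining and collecting du, dv coefficients:
  coeff of du: -45*u^2 + 6*u + 3
  coeff of dv: 0
F^* omega = (-45*u^2 + 6*u + 3) du.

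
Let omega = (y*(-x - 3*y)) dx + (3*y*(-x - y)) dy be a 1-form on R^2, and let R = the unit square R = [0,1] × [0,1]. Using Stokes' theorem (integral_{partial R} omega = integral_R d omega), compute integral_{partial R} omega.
integral_(partial R) omega = 2

Stokes: integral_partial_R omega = integral_R d omega with d omega = (∂Q/∂x - ∂P/∂y) dx ∧ dy.
  ∂Q/∂x = -3*y
  ∂P/∂y = -x - 6*y
  integrand = ∂Q/∂x - ∂P/∂y = x + 3*y.
Integrating over R: integral_0^1 integral_0^1 (x + 3*y) dx dy = 2.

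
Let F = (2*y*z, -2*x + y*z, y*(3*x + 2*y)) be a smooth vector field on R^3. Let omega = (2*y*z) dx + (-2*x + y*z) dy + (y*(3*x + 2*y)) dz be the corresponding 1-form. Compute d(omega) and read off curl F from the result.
d(omega) = (3*x + 3*y) dy ∧ dz + (-y) dz ∧ dx + (-2*z - 2) dx ∧ dy; curl F = (3*x + 3*y, -y, -2*z - 2)

d omega = sum_{i<j} (∂f_j/∂x_i - ∂f_i/∂x_j) dx_i ∧ dx_j. Under the identification (dy ∧ dz, dz ∧ dx, dx ∧ dy) ↔ (e_x, e_y, e_z), the coefficients are exactly the components of curl F. Compute:
  ∂R/∂y - ∂Q/∂z = (3*x + 4*y) - (y) = 3*x + 3*y
  ∂P/∂z - ∂R/∂x = (2*y) - (3*y) = -y
  ∂Q/∂x - ∂P/∂y = (-2) - (2*z) = -2*z - 2.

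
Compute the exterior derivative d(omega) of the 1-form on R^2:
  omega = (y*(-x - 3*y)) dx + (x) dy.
d(omega) = (x + 6*y + 1) dx ∧ dy

For a 1-form omega = sum_i f_i dx_i, the exterior derivative is
  d(omega) = sum_{i < j} (∂f_j/∂x_i - ∂f_i/∂x_j) dx_i ∧ dx_j.
  coefficient of dx ∧ dy: ∂f_2/∂x - ∂f_1/∂y = ∂(x)/∂x - ∂(y*(-x - 3*y))/∂y = x + 6*y + 1
Assembling: d(omega) = (x + 6*y + 1) dx ∧ dy.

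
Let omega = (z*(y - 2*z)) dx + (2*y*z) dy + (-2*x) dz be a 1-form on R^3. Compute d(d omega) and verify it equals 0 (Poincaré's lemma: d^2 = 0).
d(d omega) = 0

Step 1: d omega = sum_{i<j} (∂f_j/∂x_i - ∂f_i/∂x_j) dx_i ∧ dx_j:
  coeff of dx ∧ dy: -z
  coeff of dx ∧ dz: -y + 4*z - 2
  coeff of dy ∧ dz: -2*y
Step 2: Apply d again to each 2-form coefficient. The only possible 3-form in R^3 is dx ∧ dy ∧ dz, with coefficient
  ∂(coeff of dy∧dz)/∂x - ∂(coeff of dx∧dz)/∂y + ∂(coeff of dx∧dy)/∂z
  = ∂/∂x (-2*y) - ∂/∂y (-y + 4*z - 2) + ∂/∂z (-z).
Each of these terms simplifies to sums of mixed partials that cancel in pairs. The result is 0 (by equality of mixed partials for smooth functions — Schwarz / Clairaut).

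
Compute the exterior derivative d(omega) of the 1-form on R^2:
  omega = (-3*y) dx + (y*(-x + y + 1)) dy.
d(omega) = (3 - y) dx ∧ dy

For a 1-form omega = sum_i f_i dx_i, the exterior derivative is
  d(omega) = sum_{i < j} (∂f_j/∂x_i - ∂f_i/∂x_j) dx_i ∧ dx_j.
  coefficient of dx ∧ dy: ∂f_2/∂x - ∂f_1/∂y = ∂(y*(-x + y + 1))/∂x - ∂(-3*y)/∂y = 3 - y
Assembling: d(omega) = (3 - y) dx ∧ dy.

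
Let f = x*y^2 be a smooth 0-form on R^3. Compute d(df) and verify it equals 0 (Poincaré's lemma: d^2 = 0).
d(df) = 0

Step 1: df = sum_i (∂f/∂x_i) dx_i = (y^2) dx + (2*x*y) dy + (0) dz.
Step 2: Apply d again. Using the 1-form formula, the coefficient of dx ∧ dy in d(df) is ∂^2 f/∂x ∂y - ∂^2 f/∂y ∂x = (2*y) - (2*y) = 0 (equality of mixed partials for smooth f).
Similarly for dx ∧ dz and dy ∧ dz — all coefficients vanish. So d(df) = 0.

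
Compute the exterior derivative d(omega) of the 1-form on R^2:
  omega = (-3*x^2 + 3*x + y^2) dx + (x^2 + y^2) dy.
d(omega) = (2*x - 2*y) dx ∧ dy

For a 1-form omega = sum_i f_i dx_i, the exterior derivative is
  d(omega) = sum_{i < j} (∂f_j/∂x_i - ∂f_i/∂x_j) dx_i ∧ dx_j.
  coefficient of dx ∧ dy: ∂f_2/∂x - ∂f_1/∂y = ∂(x^2 + y^2)/∂x - ∂(-3*x^2 + 3*x + y^2)/∂y = 2*x - 2*y
Assembling: d(omega) = (2*x - 2*y) dx ∧ dy.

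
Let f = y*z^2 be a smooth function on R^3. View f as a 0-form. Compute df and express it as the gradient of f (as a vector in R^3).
df = (0) dx + (z^2) dy + (2*y*z) dz; grad f = (0, z^2, 2*y*z)

For a 0-form f, d f = (∂f/∂x) dx + (∂f/∂y) dy + (∂f/∂z) dz. The components of the vector representation are exactly the entries of grad f in Cartesian coordinates:
  ∂f/∂x = 0
  ∂f/∂y = z^2
  ∂f/∂z = 2*y*z.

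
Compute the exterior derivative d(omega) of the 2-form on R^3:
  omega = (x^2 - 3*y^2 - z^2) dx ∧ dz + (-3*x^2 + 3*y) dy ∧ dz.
d(omega) = (-6*x + 6*y) dx ∧ dy ∧ dz

For a 2-form omega = sum_{i<j} g_{ij} dx_i ∧ dx_j, the exterior derivative is
  d(omega) = sum_{i<j} d(g_{ij}) ∧ dx_i ∧ dx_j = sum_{i<j, k} (∂g_{ij}/∂x_k) dx_k ∧ dx_i ∧ dx_j.
Expand each term, using dx_k ∧ dx_i ∧ dx_j = sgn(permutation) dx_{(a)} ∧ dx_{(b)} ∧ dx_{(c)} with (a < b < c) sorted:
  d(x^2 - 3*y^2 - z^2) includes (∂/∂y)(x^2 - 3*y^2 - z^2) dy = (-6*y) dy, which multiplied by dx ∧ dz gives (6*y) dx ∧ dy ∧ dz
  d(-3*x^2 + 3*y) includes (∂/∂x)(-3*x^2 + 3*y) dx = (-6*x) dx, which multiplied by dy ∧ dz gives (-6*x) dx ∧ dy ∧ dz
Collecting like 3-forms: d(omega) = (-6*x + 6*y) dx ∧ dy ∧ dz.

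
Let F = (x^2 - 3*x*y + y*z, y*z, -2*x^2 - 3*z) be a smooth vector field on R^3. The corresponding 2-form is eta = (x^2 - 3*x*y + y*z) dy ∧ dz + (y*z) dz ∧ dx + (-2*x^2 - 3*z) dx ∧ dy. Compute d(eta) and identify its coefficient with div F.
d(eta) = (2*x - 3*y + z - 3) dx ∧ dy ∧ dz; div F = 2*x - 3*y + z - 3

For a 2-form in R^3 of the form above, applying d gives a 3-form with coefficient ∂P/∂x + ∂Q/∂y + ∂R/∂z:
  ∂P/∂x = 2*x - 3*y
  ∂Q/∂y = z
  ∂R/∂z = -3
Sum = 2*x - 3*y + z - 3, which is exactly div F.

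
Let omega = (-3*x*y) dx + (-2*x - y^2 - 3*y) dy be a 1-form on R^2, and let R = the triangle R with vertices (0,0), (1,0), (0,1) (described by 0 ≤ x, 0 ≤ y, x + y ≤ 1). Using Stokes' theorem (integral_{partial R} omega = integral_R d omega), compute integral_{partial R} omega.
integral_(partial R) omega = -1/2

Stokes: integral_partial_R omega = integral_R d omega with d omega = (∂Q/∂x - ∂P/∂y) dx ∧ dy.
  ∂Q/∂x = -2
  ∂P/∂y = -3*x
  integrand = ∂Q/∂x - ∂P/∂y = 3*x - 2.
Integrating over R: integral_0^1 integral_0^{1-x} (3*x - 2) dy dx = -1/2.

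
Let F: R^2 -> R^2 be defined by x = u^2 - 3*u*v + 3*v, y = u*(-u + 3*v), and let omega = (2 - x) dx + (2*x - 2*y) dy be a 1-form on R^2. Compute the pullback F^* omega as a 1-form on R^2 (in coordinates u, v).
F^* omega = (-10*u^3 + 45*u^2*v - 45*u*v^2 - 18*u*v + 4*u + 27*v^2 - 6*v) du + (15*u^3 - 45*u^2*v - 3*u^2 + 36*u*v - 6*u - 9*v + 6) dv

Using F^*(f dg) = (f ∘ F) d(g ∘ F), substitute each coordinate x_i by F_i(u, v) in f_i, and replace dx_i by d F_i = (∂F_i/∂u) du + (∂F_i/∂v) dv.
  For the x component: f_1(F) = -u^2 + 3*u*v - 3*v + 2; d F_1 = (2*u - 3*v) du + (3 - 3*u) dv
  For the y component: f_2(F) = 4*u^2 - 12*u*v + 6*v; d F_2 = (-2*u + 3*v) du + (3*u) dv
Combining and collecting du, dv coefficients:
  coeff of du: -10*u^3 + 45*u^2*v - 45*u*v^2 - 18*u*v + 4*u + 27*v^2 - 6*v
  coeff of dv: 15*u^3 - 45*u^2*v - 3*u^2 + 36*u*v - 6*u - 9*v + 6
F^* omega = (-10*u^3 + 45*u^2*v - 45*u*v^2 - 18*u*v + 4*u + 27*v^2 - 6*v) du + (15*u^3 - 45*u^2*v - 3*u^2 + 36*u*v - 6*u - 9*v + 6) dv.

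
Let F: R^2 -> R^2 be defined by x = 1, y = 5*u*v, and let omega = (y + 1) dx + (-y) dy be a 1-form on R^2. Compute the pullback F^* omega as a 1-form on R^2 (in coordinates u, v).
F^* omega = (-25*u*v^2) du + (-25*u^2*v) dv

Using F^*(f dg) = (f ∘ F) d(g ∘ F), substitute each coordinate x_i by F_i(u, v) in f_i, and replace dx_i by d F_i = (∂F_i/∂u) du + (∂F_i/∂v) dv.
  For the x component: f_1(F) = 5*u*v + 1; d F_1 = (0) du + (0) dv
  For the y component: f_2(F) = -5*u*v; d F_2 = (5*v) du + (5*u) dv
Combining and collecting du, dv coefficients:
  coeff of du: -25*u*v^2
  coeff of dv: -25*u^2*v
F^* omega = (-25*u*v^2) du + (-25*u^2*v) dv.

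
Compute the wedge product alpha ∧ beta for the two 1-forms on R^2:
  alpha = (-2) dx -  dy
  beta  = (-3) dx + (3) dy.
alpha ∧ beta = (-9) dx ∧ dy

Distribute the wedge, using dx_i ∧ dx_j = -dx_j ∧ dx_i and dx_i ∧ dx_i = 0. For each pair (i, j) with i < j, the coefficient of dx_i ∧ dx_j in alpha ∧ beta is (alpha_i * beta_j - alpha_j * beta_i). Collecting: alpha ∧ beta = (-9) dx ∧ dy.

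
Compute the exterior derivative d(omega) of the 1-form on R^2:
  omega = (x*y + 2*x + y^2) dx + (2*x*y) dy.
d(omega) = (-x) dx ∧ dy

For a 1-form omega = sum_i f_i dx_i, the exterior derivative is
  d(omega) = sum_{i < j} (∂f_j/∂x_i - ∂f_i/∂x_j) dx_i ∧ dx_j.
  coefficient of dx ∧ dy: ∂f_2/∂x - ∂f_1/∂y = ∂(2*x*y)/∂x - ∂(x*y + 2*x + y^2)/∂y = -x
Assembling: d(omega) = (-x) dx ∧ dy.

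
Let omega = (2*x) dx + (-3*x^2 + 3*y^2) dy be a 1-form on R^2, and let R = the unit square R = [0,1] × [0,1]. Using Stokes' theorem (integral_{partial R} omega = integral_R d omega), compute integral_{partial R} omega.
integral_(partial R) omega = -3

Stokes: integral_partial_R omega = integral_R d omega with d omega = (∂Q/∂x - ∂P/∂y) dx ∧ dy.
  ∂Q/∂x = -6*x
  ∂P/∂y = 0
  integrand = ∂Q/∂x - ∂P/∂y = -6*x.
Integrating over R: integral_0^1 integral_0^1 (-6*x) dx dy = -3.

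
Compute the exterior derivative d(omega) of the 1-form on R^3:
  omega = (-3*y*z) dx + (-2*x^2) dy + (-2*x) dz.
d(omega) = (-4*x + 3*z) dx ∧ dy + (3*y - 2) dx ∧ dz

For a 1-form omega = sum_i f_i dx_i, the exterior derivative is
  d(omega) = sum_{i < j} (∂f_j/∂x_i - ∂f_i/∂x_j) dx_i ∧ dx_j.
  coefficient of dx ∧ dy: ∂f_2/∂x - ∂f_1/∂y = ∂(-2*x^2)/∂x - ∂(-3*y*z)/∂y = -4*x + 3*z
  coefficient of dx ∧ dz: ∂f_3/∂x - ∂f_1/∂z = ∂(-2*x)/∂x - ∂(-3*y*z)/∂z = 3*y - 2
Assembling: d(omega) = (-4*x + 3*z) dx ∧ dy + (3*y - 2) dx ∧ dz.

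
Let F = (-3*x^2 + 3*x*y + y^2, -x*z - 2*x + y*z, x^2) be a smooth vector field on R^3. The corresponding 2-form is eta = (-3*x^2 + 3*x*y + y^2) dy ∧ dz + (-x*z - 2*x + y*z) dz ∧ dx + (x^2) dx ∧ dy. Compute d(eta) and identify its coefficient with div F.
d(eta) = (-6*x + 3*y + z) dx ∧ dy ∧ dz; div F = -6*x + 3*y + z

For a 2-form in R^3 of the form above, applying d gives a 3-form with coefficient ∂P/∂x + ∂Q/∂y + ∂R/∂z:
  ∂P/∂x = -6*x + 3*y
  ∂Q/∂y = z
  ∂R/∂z = 0
Sum = -6*x + 3*y + z, which is exactly div F.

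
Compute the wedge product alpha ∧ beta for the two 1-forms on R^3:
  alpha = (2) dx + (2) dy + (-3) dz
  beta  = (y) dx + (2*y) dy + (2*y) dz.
alpha ∧ beta = (2*y) dx ∧ dy + (7*y) dx ∧ dz + (10*y) dy ∧ dz

Distribute the wedge, using dx_i ∧ dx_j = -dx_j ∧ dx_i and dx_i ∧ dx_i = 0. For each pair (i, j) with i < j, the coefficient of dx_i ∧ dx_j in alpha ∧ beta is (alpha_i * beta_j - alpha_j * beta_i). Collecting: alpha ∧ beta = (2*y) dx ∧ dy + (7*y) dx ∧ dz + (10*y) dy ∧ dz.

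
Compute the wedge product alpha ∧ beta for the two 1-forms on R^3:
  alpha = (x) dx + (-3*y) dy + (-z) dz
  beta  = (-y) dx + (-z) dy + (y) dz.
alpha ∧ beta = (-x*z - 3*y^2) dx ∧ dy + (y*(x - z)) dx ∧ dz + (-3*y^2 - z^2) dy ∧ dz

Distribute the wedge, using dx_i ∧ dx_j = -dx_j ∧ dx_i and dx_i ∧ dx_i = 0. For each pair (i, j) with i < j, the coefficient of dx_i ∧ dx_j in alpha ∧ beta is (alpha_i * beta_j - alpha_j * beta_i). Collecting: alpha ∧ beta = (-x*z - 3*y^2) dx ∧ dy + (y*(x - z)) dx ∧ dz + (-3*y^2 - z^2) dy ∧ dz.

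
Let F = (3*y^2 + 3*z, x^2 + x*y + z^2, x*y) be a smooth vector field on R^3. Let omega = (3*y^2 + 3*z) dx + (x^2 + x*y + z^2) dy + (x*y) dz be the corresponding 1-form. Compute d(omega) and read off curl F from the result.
d(omega) = (x - 2*z) dy ∧ dz + (3 - y) dz ∧ dx + (2*x - 5*y) dx ∧ dy; curl F = (x - 2*z, 3 - y, 2*x - 5*y)

d omega = sum_{i<j} (∂f_j/∂x_i - ∂f_i/∂x_j) dx_i ∧ dx_j. Under the identification (dy ∧ dz, dz ∧ dx, dx ∧ dy) ↔ (e_x, e_y, e_z), the coefficients are exactly the components of curl F. Compute:
  ∂R/∂y - ∂Q/∂z = (x) - (2*z) = x - 2*z
  ∂P/∂z - ∂R/∂x = (3) - (y) = 3 - y
  ∂Q/∂x - ∂P/∂y = (2*x + y) - (6*y) = 2*x - 5*y.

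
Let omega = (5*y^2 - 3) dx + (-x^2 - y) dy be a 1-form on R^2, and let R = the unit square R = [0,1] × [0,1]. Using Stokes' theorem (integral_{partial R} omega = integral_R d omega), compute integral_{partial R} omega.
integral_(partial R) omega = -6

Stokes: integral_partial_R omega = integral_R d omega with d omega = (∂Q/∂x - ∂P/∂y) dx ∧ dy.
  ∂Q/∂x = -2*x
  ∂P/∂y = 10*y
  integrand = ∂Q/∂x - ∂P/∂y = -2*x - 10*y.
Integrating over R: integral_0^1 integral_0^1 (-2*x - 10*y) dx dy = -6.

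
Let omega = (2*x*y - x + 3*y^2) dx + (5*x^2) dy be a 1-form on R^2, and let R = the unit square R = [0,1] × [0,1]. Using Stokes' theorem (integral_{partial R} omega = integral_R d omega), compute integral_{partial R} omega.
integral_(partial R) omega = 1

Stokes: integral_partial_R omega = integral_R d omega with d omega = (∂Q/∂x - ∂P/∂y) dx ∧ dy.
  ∂Q/∂x = 10*x
  ∂P/∂y = 2*x + 6*y
  integrand = ∂Q/∂x - ∂P/∂y = 8*x - 6*y.
Integrating over R: integral_0^1 integral_0^1 (8*x - 6*y) dx dy = 1.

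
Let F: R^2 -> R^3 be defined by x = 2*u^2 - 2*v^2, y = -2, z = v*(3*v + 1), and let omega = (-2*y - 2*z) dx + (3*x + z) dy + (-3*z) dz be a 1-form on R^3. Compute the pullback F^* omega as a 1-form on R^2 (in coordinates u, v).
F^* omega = (8*u*(-3*v^2 - v + 2)) du + (v*(-30*v^2 - 19*v - 19)) dv

Using F^*(f dg) = (f ∘ F) d(g ∘ F), substitute each coordinate x_i by F_i(u, v) in f_i, and replace dx_i by d F_i = (∂F_i/∂u) du + (∂F_i/∂v) dv.
  For the x component: f_1(F) = -6*v^2 - 2*v + 4; d F_1 = (4*u) du + (-4*v) dv
  For the y component: f_2(F) = 6*u^2 - 3*v^2 + v; d F_2 = (0) du + (0) dv
  For the z component: f_3(F) = 3*v*(-3*v - 1); d F_3 = (0) du + (6*v + 1) dv
Combining and collecting du, dv coefficients:
  coeff of du: 8*u*(-3*v^2 - v + 2)
  coeff of dv: v*(-30*v^2 - 19*v - 19)
F^* omega = (8*u*(-3*v^2 - v + 2)) du + (v*(-30*v^2 - 19*v - 19)) dv.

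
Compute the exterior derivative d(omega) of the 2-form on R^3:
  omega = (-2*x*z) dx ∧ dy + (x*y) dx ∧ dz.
d(omega) = (-3*x) dx ∧ dy ∧ dz

For a 2-form omega = sum_{i<j} g_{ij} dx_i ∧ dx_j, the exterior derivative is
  d(omega) = sum_{i<j} d(g_{ij}) ∧ dx_i ∧ dx_j = sum_{i<j, k} (∂g_{ij}/∂x_k) dx_k ∧ dx_i ∧ dx_j.
Expand each term, using dx_k ∧ dx_i ∧ dx_j = sgn(permutation) dx_{(a)} ∧ dx_{(b)} ∧ dx_{(c)} with (a < b < c) sorted:
  d(-2*x*z) includes (∂/∂z)(-2*x*z) dz = (-2*x) dz, which multiplied by dx ∧ dy gives (-2*x) dx ∧ dy ∧ dz
  d(x*y) includes (∂/∂y)(x*y) dy = (x) dy, which multiplied by dx ∧ dz gives (-x) dx ∧ dy ∧ dz
Collecting like 3-forms: d(omega) = (-3*x) dx ∧ dy ∧ dz.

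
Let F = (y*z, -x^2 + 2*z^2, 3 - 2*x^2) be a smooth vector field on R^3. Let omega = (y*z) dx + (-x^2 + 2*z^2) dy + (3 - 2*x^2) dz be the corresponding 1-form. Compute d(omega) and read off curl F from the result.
d(omega) = (-4*z) dy ∧ dz + (4*x + y) dz ∧ dx + (-2*x - z) dx ∧ dy; curl F = (-4*z, 4*x + y, -2*x - z)

d omega = sum_{i<j} (∂f_j/∂x_i - ∂f_i/∂x_j) dx_i ∧ dx_j. Under the identification (dy ∧ dz, dz ∧ dx, dx ∧ dy) ↔ (e_x, e_y, e_z), the coefficients are exactly the components of curl F. Compute:
  ∂R/∂y - ∂Q/∂z = (0) - (4*z) = -4*z
  ∂P/∂z - ∂R/∂x = (y) - (-4*x) = 4*x + y
  ∂Q/∂x - ∂P/∂y = (-2*x) - (z) = -2*x - z.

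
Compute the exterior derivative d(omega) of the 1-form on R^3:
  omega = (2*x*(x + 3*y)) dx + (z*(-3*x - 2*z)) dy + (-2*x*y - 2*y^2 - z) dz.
d(omega) = (-6*x - 3*z) dx ∧ dy + (-2*y) dx ∧ dz + (x - 4*y + 4*z) dy ∧ dz

For a 1-form omega = sum_i f_i dx_i, the exterior derivative is
  d(omega) = sum_{i < j} (∂f_j/∂x_i - ∂f_i/∂x_j) dx_i ∧ dx_j.
  coefficient of dx ∧ dy: ∂f_2/∂x - ∂f_1/∂y = ∂(z*(-3*x - 2*z))/∂x - ∂(2*x*(x + 3*y))/∂y = -6*x - 3*z
  coefficient of dx ∧ dz: ∂f_3/∂x - ∂f_1/∂z = ∂(-2*x*y - 2*y^2 - z)/∂x - ∂(2*x*(x + 3*y))/∂z = -2*y
  coefficient of dy ∧ dz: ∂f_3/∂y - ∂f_2/∂z = ∂(-2*x*y - 2*y^2 - z)/∂y - ∂(z*(-3*x - 2*z))/∂z = x - 4*y + 4*z
Assembling: d(omega) = (-6*x - 3*z) dx ∧ dy + (-2*y) dx ∧ dz + (x - 4*y + 4*z) dy ∧ dz.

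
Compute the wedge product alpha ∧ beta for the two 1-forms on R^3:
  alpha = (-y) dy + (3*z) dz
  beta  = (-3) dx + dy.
alpha ∧ beta = (-3*y) dx ∧ dy + (9*z) dx ∧ dz + (-3*z) dy ∧ dz

Distribute the wedge, using dx_i ∧ dx_j = -dx_j ∧ dx_i and dx_i ∧ dx_i = 0. For each pair (i, j) with i < j, the coefficient of dx_i ∧ dx_j in alpha ∧ beta is (alpha_i * beta_j - alpha_j * beta_i). Collecting: alpha ∧ beta = (-3*y) dx ∧ dy + (9*z) dx ∧ dz + (-3*z) dy ∧ dz.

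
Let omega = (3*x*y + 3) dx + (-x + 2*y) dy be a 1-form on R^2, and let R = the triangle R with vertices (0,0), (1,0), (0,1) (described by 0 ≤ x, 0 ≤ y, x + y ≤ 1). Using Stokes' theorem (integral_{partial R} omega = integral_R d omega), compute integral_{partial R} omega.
integral_(partial R) omega = -1

Stokes: integral_partial_R omega = integral_R d omega with d omega = (∂Q/∂x - ∂P/∂y) dx ∧ dy.
  ∂Q/∂x = -1
  ∂P/∂y = 3*x
  integrand = ∂Q/∂x - ∂P/∂y = -3*x - 1.
Integrating over R: integral_0^1 integral_0^{1-x} (-3*x - 1) dy dx = -1.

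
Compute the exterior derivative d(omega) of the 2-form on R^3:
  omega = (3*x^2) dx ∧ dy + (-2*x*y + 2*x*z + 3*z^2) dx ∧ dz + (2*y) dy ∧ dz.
d(omega) = (2*x) dx ∧ dy ∧ dz

For a 2-form omega = sum_{i<j} g_{ij} dx_i ∧ dx_j, the exterior derivative is
  d(omega) = sum_{i<j} d(g_{ij}) ∧ dx_i ∧ dx_j = sum_{i<j, k} (∂g_{ij}/∂x_k) dx_k ∧ dx_i ∧ dx_j.
Expand each term, using dx_k ∧ dx_i ∧ dx_j = sgn(permutation) dx_{(a)} ∧ dx_{(b)} ∧ dx_{(c)} with (a < b < c) sorted:
  d(-2*x*y + 2*x*z + 3*z^2) includes (∂/∂y)(-2*x*y + 2*x*z + 3*z^2) dy = (-2*x) dy, which multiplied by dx ∧ dz gives (2*x) dx ∧ dy ∧ dz
Collecting like 3-forms: d(omega) = (2*x) dx ∧ dy ∧ dz.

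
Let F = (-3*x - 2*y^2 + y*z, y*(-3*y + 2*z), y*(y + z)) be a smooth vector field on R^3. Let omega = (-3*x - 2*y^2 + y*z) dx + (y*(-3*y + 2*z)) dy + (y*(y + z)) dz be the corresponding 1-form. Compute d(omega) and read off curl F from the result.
d(omega) = (z) dy ∧ dz + (y) dz ∧ dx + (4*y - z) dx ∧ dy; curl F = (z, y, 4*y - z)

d omega = sum_{i<j} (∂f_j/∂x_i - ∂f_i/∂x_j) dx_i ∧ dx_j. Under the identification (dy ∧ dz, dz ∧ dx, dx ∧ dy) ↔ (e_x, e_y, e_z), the coefficients are exactly the components of curl F. Compute:
  ∂R/∂y - ∂Q/∂z = (2*y + z) - (2*y) = z
  ∂P/∂z - ∂R/∂x = (y) - (0) = y
  ∂Q/∂x - ∂P/∂y = (0) - (-4*y + z) = 4*y - z.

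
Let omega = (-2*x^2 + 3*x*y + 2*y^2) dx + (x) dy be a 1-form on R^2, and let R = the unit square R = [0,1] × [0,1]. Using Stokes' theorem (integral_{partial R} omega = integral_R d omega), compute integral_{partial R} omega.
integral_(partial R) omega = -5/2

Stokes: integral_partial_R omega = integral_R d omega with d omega = (∂Q/∂x - ∂P/∂y) dx ∧ dy.
  ∂Q/∂x = 1
  ∂P/∂y = 3*x + 4*y
  integrand = ∂Q/∂x - ∂P/∂y = -3*x - 4*y + 1.
Integrating over R: integral_0^1 integral_0^1 (-3*x - 4*y + 1) dx dy = -5/2.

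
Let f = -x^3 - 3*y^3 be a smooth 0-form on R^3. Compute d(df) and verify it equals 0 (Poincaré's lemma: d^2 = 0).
d(df) = 0

Step 1: df = sum_i (∂f/∂x_i) dx_i = (-3*x^2) dx + (-9*y^2) dy + (0) dz.
Step 2: Apply d again. Using the 1-form formula, the coefficient of dx ∧ dy in d(df) is ∂^2 f/∂x ∂y - ∂^2 f/∂y ∂x = (0) - (0) = 0 (equality of mixed partials for smooth f).
Similarly for dx ∧ dz and dy ∧ dz — all coefficients vanish. So d(df) = 0.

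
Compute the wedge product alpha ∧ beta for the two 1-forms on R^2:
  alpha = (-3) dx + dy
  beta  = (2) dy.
alpha ∧ beta = (-6) dx ∧ dy

Distribute the wedge, using dx_i ∧ dx_j = -dx_j ∧ dx_i and dx_i ∧ dx_i = 0. For each pair (i, j) with i < j, the coefficient of dx_i ∧ dx_j in alpha ∧ beta is (alpha_i * beta_j - alpha_j * beta_i). Collecting: alpha ∧ beta = (-6) dx ∧ dy.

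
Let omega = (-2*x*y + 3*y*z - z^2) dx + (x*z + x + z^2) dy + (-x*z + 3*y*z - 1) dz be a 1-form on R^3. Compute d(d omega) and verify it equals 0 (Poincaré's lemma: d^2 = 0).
d(d omega) = 0

Step 1: d omega = sum_{i<j} (∂f_j/∂x_i - ∂f_i/∂x_j) dx_i ∧ dx_j:
  coeff of dx ∧ dy: 2*x - 2*z + 1
  coeff of dx ∧ dz: -3*y + z
  coeff of dy ∧ dz: -x + z
Step 2: Apply d again to each 2-form coefficient. The only possible 3-form in R^3 is dx ∧ dy ∧ dz, with coefficient
  ∂(coeff of dy∧dz)/∂x - ∂(coeff of dx∧dz)/∂y + ∂(coeff of dx∧dy)/∂z
  = ∂/∂x (-x + z) - ∂/∂y (-3*y + z) + ∂/∂z (2*x - 2*z + 1).
Each of these terms simplifies to sums of mixed partials that cancel in pairs. The result is 0 (by equality of mixed partials for smooth functions — Schwarz / Clairaut).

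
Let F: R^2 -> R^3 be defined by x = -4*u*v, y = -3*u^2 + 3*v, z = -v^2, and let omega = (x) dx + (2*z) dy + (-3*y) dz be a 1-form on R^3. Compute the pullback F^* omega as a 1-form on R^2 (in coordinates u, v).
F^* omega = (28*u*v^2) du + (2*v*(-u^2 + 6*v)) dv

Using F^*(f dg) = (f ∘ F) d(g ∘ F), substitute each coordinate x_i by F_i(u, v) in f_i, and replace dx_i by d F_i = (∂F_i/∂u) du + (∂F_i/∂v) dv.
  For the x component: f_1(F) = -4*u*v; d F_1 = (-4*v) du + (-4*u) dv
  For the y component: f_2(F) = -2*v^2; d F_2 = (-6*u) du + (3) dv
  For the z component: f_3(F) = 9*u^2 - 9*v; d F_3 = (0) du + (-2*v) dv
Combining and collecting du, dv coefficients:
  coeff of du: 28*u*v^2
  coeff of dv: 2*v*(-u^2 + 6*v)
F^* omega = (28*u*v^2) du + (2*v*(-u^2 + 6*v)) dv.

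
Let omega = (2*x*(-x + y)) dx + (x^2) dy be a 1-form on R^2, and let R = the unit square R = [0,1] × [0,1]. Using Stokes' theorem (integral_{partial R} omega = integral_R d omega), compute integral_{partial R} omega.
integral_(partial R) omega = 0

Stokes: integral_partial_R omega = integral_R d omega with d omega = (∂Q/∂x - ∂P/∂y) dx ∧ dy.
  ∂Q/∂x = 2*x
  ∂P/∂y = 2*x
  integrand = ∂Q/∂x - ∂P/∂y = 0.
Integrating over R: integral_0^1 integral_0^1 (0) dx dy = 0.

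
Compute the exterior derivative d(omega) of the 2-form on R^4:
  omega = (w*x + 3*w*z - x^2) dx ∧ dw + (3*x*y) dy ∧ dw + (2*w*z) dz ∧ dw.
d(omega) = (-3*w) dx ∧ dz ∧ dw + (3*y) dx ∧ dy ∧ dw

For a 2-form omega = sum_{i<j} g_{ij} dx_i ∧ dx_j, the exterior derivative is
  d(omega) = sum_{i<j} d(g_{ij}) ∧ dx_i ∧ dx_j = sum_{i<j, k} (∂g_{ij}/∂x_k) dx_k ∧ dx_i ∧ dx_j.
Expand each term, using dx_k ∧ dx_i ∧ dx_j = sgn(permutation) dx_{(a)} ∧ dx_{(b)} ∧ dx_{(c)} with (a < b < c) sorted:
  d(w*x + 3*w*z - x^2) includes (∂/∂z)(w*x + 3*w*z - x^2) dz = (3*w) dz, which multiplied by dx ∧ dw gives (-3*w) dx ∧ dz ∧ dw
  d(3*x*y) includes (∂/∂x)(3*x*y) dx = (3*y) dx, which multiplied by dy ∧ dw gives (3*y) dx ∧ dy ∧ dw
Collecting like 3-forms: d(omega) = (-3*w) dx ∧ dz ∧ dw + (3*y) dx ∧ dy ∧ dw.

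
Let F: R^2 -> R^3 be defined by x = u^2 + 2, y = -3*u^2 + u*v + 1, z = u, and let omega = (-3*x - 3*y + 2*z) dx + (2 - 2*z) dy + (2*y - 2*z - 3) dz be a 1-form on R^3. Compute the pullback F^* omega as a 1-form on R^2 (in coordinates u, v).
F^* omega = (12*u^3 - 6*u^2*v + 10*u^2 - 32*u + 2*v - 1) du + (2*u*(1 - u)) dv

Using F^*(f dg) = (f ∘ F) d(g ∘ F), substitute each coordinate x_i by F_i(u, v) in f_i, and replace dx_i by d F_i = (∂F_i/∂u) du + (∂F_i/∂v) dv.
  For the x component: f_1(F) = 6*u^2 - 3*u*v + 2*u - 9; d F_1 = (2*u) du + (0) dv
  For the y component: f_2(F) = 2 - 2*u; d F_2 = (-6*u + v) du + (u) dv
  For the z component: f_3(F) = -6*u^2 + 2*u*v - 2*u - 1; d F_3 = (1) du + (0) dv
Combining and collecting du, dv coefficients:
  coeff of du: 12*u^3 - 6*u^2*v + 10*u^2 - 32*u + 2*v - 1
  coeff of dv: 2*u*(1 - u)
F^* omega = (12*u^3 - 6*u^2*v + 10*u^2 - 32*u + 2*v - 1) du + (2*u*(1 - u)) dv.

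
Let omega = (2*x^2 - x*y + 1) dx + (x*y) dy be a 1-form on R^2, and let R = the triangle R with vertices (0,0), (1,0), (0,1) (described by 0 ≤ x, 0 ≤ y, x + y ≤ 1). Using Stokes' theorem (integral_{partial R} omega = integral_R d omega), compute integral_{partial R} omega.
integral_(partial R) omega = 1/3

Stokes: integral_partial_R omega = integral_R d omega with d omega = (∂Q/∂x - ∂P/∂y) dx ∧ dy.
  ∂Q/∂x = y
  ∂P/∂y = -x
  integrand = ∂Q/∂x - ∂P/∂y = x + y.
Integrating over R: integral_0^1 integral_0^{1-x} (x + y) dy dx = 1/3.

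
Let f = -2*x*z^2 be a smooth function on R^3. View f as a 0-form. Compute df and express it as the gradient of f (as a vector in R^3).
df = (-2*z^2) dx + (0) dy + (-4*x*z) dz; grad f = (-2*z^2, 0, -4*x*z)

For a 0-form f, d f = (∂f/∂x) dx + (∂f/∂y) dy + (∂f/∂z) dz. The components of the vector representation are exactly the entries of grad f in Cartesian coordinates:
  ∂f/∂x = -2*z^2
  ∂f/∂y = 0
  ∂f/∂z = -4*x*z.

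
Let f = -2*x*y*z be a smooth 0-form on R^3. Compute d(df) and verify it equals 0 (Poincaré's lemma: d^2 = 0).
d(df) = 0

Step 1: df = sum_i (∂f/∂x_i) dx_i = (-2*y*z) dx + (-2*x*z) dy + (-2*x*y) dz.
Step 2: Apply d again. Using the 1-form formula, the coefficient of dx ∧ dy in d(df) is ∂^2 f/∂x ∂y - ∂^2 f/∂y ∂x = (-2*z) - (-2*z) = 0 (equality of mixed partials for smooth f).
Similarly for dx ∧ dz and dy ∧ dz — all coefficients vanish. So d(df) = 0.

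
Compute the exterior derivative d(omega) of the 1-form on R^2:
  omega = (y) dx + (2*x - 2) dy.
d(omega) = (1) dx ∧ dy

For a 1-form omega = sum_i f_i dx_i, the exterior derivative is
  d(omega) = sum_{i < j} (∂f_j/∂x_i - ∂f_i/∂x_j) dx_i ∧ dx_j.
  coefficient of dx ∧ dy: ∂f_2/∂x - ∂f_1/∂y = ∂(2*x - 2)/∂x - ∂(y)/∂y = 1
Assembling: d(omega) = (1) dx ∧ dy.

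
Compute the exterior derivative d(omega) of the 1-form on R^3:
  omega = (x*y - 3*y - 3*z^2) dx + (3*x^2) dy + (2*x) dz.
d(omega) = (5*x + 3) dx ∧ dy + (6*z + 2) dx ∧ dz

For a 1-form omega = sum_i f_i dx_i, the exterior derivative is
  d(omega) = sum_{i < j} (∂f_j/∂x_i - ∂f_i/∂x_j) dx_i ∧ dx_j.
  coefficient of dx ∧ dy: ∂f_2/∂x - ∂f_1/∂y = ∂(3*x^2)/∂x - ∂(x*y - 3*y - 3*z^2)/∂y = 5*x + 3
  coefficient of dx ∧ dz: ∂f_3/∂x - ∂f_1/∂z = ∂(2*x)/∂x - ∂(x*y - 3*y - 3*z^2)/∂z = 6*z + 2
Assembling: d(omega) = (5*x + 3) dx ∧ dy + (6*z + 2) dx ∧ dz.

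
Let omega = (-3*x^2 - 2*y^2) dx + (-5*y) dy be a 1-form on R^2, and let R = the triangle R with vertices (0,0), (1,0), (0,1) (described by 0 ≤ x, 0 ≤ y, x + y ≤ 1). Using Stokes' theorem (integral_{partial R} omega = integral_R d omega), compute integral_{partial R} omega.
integral_(partial R) omega = 2/3

Stokes: integral_partial_R omega = integral_R d omega with d omega = (∂Q/∂x - ∂P/∂y) dx ∧ dy.
  ∂Q/∂x = 0
  ∂P/∂y = -4*y
  integrand = ∂Q/∂x - ∂P/∂y = 4*y.
Integrating over R: integral_0^1 integral_0^{1-x} (4*y) dy dx = 2/3.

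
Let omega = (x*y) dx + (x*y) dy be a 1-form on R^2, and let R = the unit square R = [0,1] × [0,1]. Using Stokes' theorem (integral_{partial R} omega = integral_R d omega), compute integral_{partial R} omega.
integral_(partial R) omega = 0

Stokes: integral_partial_R omega = integral_R d omega with d omega = (∂Q/∂x - ∂P/∂y) dx ∧ dy.
  ∂Q/∂x = y
  ∂P/∂y = x
  integrand = ∂Q/∂x - ∂P/∂y = -x + y.
Integrating over R: integral_0^1 integral_0^1 (-x + y) dx dy = 0.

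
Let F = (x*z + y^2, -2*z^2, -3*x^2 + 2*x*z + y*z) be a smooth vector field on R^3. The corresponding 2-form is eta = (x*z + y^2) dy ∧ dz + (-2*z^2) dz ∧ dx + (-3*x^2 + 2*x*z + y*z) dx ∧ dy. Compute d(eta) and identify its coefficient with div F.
d(eta) = (2*x + y + z) dx ∧ dy ∧ dz; div F = 2*x + y + z

For a 2-form in R^3 of the form above, applying d gives a 3-form with coefficient ∂P/∂x + ∂Q/∂y + ∂R/∂z:
  ∂P/∂x = z
  ∂Q/∂y = 0
  ∂R/∂z = 2*x + y
Sum = 2*x + y + z, which is exactly div F.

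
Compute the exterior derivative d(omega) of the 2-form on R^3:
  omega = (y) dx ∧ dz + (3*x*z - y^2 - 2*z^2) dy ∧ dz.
d(omega) = (3*z - 1) dx ∧ dy ∧ dz

For a 2-form omega = sum_{i<j} g_{ij} dx_i ∧ dx_j, the exterior derivative is
  d(omega) = sum_{i<j} d(g_{ij}) ∧ dx_i ∧ dx_j = sum_{i<j, k} (∂g_{ij}/∂x_k) dx_k ∧ dx_i ∧ dx_j.
Expand each term, using dx_k ∧ dx_i ∧ dx_j = sgn(permutation) dx_{(a)} ∧ dx_{(b)} ∧ dx_{(c)} with (a < b < c) sorted:
  d(y) includes (∂/∂y)(y) dy = (1) dy, which multiplied by dx ∧ dz gives (-1) dx ∧ dy ∧ dz
  d(3*x*z - y^2 - 2*z^2) includes (∂/∂x)(3*x*z - y^2 - 2*z^2) dx = (3*z) dx, which multiplied by dy ∧ dz gives (3*z) dx ∧ dy ∧ dz
Collecting like 3-forms: d(omega) = (3*z - 1) dx ∧ dy ∧ dz.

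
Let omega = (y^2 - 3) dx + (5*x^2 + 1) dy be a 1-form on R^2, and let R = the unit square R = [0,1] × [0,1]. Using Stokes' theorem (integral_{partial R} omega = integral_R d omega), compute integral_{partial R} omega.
integral_(partial R) omega = 4

Stokes: integral_partial_R omega = integral_R d omega with d omega = (∂Q/∂x - ∂P/∂y) dx ∧ dy.
  ∂Q/∂x = 10*x
  ∂P/∂y = 2*y
  integrand = ∂Q/∂x - ∂P/∂y = 10*x - 2*y.
Integrating over R: integral_0^1 integral_0^1 (10*x - 2*y) dx dy = 4.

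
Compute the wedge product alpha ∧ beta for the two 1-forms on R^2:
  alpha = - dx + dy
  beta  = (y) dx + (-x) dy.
alpha ∧ beta = (x - y) dx ∧ dy

Distribute the wedge, using dx_i ∧ dx_j = -dx_j ∧ dx_i and dx_i ∧ dx_i = 0. For each pair (i, j) with i < j, the coefficient of dx_i ∧ dx_j in alpha ∧ beta is (alpha_i * beta_j - alpha_j * beta_i). Collecting: alpha ∧ beta = (x - y) dx ∧ dy.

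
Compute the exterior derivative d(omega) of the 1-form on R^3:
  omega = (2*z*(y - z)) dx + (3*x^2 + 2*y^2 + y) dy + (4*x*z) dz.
d(omega) = (6*x - 2*z) dx ∧ dy + (-2*y + 8*z) dx ∧ dz

For a 1-form omega = sum_i f_i dx_i, the exterior derivative is
  d(omega) = sum_{i < j} (∂f_j/∂x_i - ∂f_i/∂x_j) dx_i ∧ dx_j.
  coefficient of dx ∧ dy: ∂f_2/∂x - ∂f_1/∂y = ∂(3*x^2 + 2*y^2 + y)/∂x - ∂(2*z*(y - z))/∂y = 6*x - 2*z
  coefficient of dx ∧ dz: ∂f_3/∂x - ∂f_1/∂z = ∂(4*x*z)/∂x - ∂(2*z*(y - z))/∂z = -2*y + 8*z
Assembling: d(omega) = (6*x - 2*z) dx ∧ dy + (-2*y + 8*z) dx ∧ dz.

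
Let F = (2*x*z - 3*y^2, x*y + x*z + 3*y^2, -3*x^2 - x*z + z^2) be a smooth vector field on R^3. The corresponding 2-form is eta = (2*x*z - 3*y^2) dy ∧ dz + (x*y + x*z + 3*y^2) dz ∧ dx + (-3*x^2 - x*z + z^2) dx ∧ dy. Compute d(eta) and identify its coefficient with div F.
d(eta) = (6*y + 4*z) dx ∧ dy ∧ dz; div F = 6*y + 4*z

For a 2-form in R^3 of the form above, applying d gives a 3-form with coefficient ∂P/∂x + ∂Q/∂y + ∂R/∂z:
  ∂P/∂x = 2*z
  ∂Q/∂y = x + 6*y
  ∂R/∂z = -x + 2*z
Sum = 6*y + 4*z, which is exactly div F.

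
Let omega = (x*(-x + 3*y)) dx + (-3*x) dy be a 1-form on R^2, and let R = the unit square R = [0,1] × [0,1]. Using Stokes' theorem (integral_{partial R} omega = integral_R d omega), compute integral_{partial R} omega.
integral_(partial R) omega = -9/2

Stokes: integral_partial_R omega = integral_R d omega with d omega = (∂Q/∂x - ∂P/∂y) dx ∧ dy.
  ∂Q/∂x = -3
  ∂P/∂y = 3*x
  integrand = ∂Q/∂x - ∂P/∂y = -3*x - 3.
Integrating over R: integral_0^1 integral_0^1 (-3*x - 3) dx dy = -9/2.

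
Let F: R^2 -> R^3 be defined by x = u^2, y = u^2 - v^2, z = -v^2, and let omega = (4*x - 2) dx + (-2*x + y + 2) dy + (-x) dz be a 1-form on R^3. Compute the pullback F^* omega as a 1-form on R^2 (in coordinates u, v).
F^* omega = (2*u*(3*u^2 - v^2)) du + (2*v*(2*u^2 + v^2 - 2)) dv

Using F^*(f dg) = (f ∘ F) d(g ∘ F), substitute each coordinate x_i by F_i(u, v) in f_i, and replace dx_i by d F_i = (∂F_i/∂u) du + (∂F_i/∂v) dv.
  For the x component: f_1(F) = 4*u^2 - 2; d F_1 = (2*u) du + (0) dv
  For the y component: f_2(F) = -u^2 - v^2 + 2; d F_2 = (2*u) du + (-2*v) dv
  For the z component: f_3(F) = -u^2; d F_3 = (0) du + (-2*v) dv
Combining and collecting du, dv coefficients:
  coeff of du: 2*u*(3*u^2 - v^2)
  coeff of dv: 2*v*(2*u^2 + v^2 - 2)
F^* omega = (2*u*(3*u^2 - v^2)) du + (2*v*(2*u^2 + v^2 - 2)) dv.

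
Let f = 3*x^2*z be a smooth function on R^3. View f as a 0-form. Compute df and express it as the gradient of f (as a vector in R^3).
df = (6*x*z) dx + (0) dy + (3*x^2) dz; grad f = (6*x*z, 0, 3*x^2)

For a 0-form f, d f = (∂f/∂x) dx + (∂f/∂y) dy + (∂f/∂z) dz. The components of the vector representation are exactly the entries of grad f in Cartesian coordinates:
  ∂f/∂x = 6*x*z
  ∂f/∂y = 0
  ∂f/∂z = 3*x^2.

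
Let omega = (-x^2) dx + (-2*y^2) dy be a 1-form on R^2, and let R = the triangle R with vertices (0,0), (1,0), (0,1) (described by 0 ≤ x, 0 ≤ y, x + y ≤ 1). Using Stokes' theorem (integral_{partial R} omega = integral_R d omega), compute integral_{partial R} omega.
integral_(partial R) omega = 0

Stokes: integral_partial_R omega = integral_R d omega with d omega = (∂Q/∂x - ∂P/∂y) dx ∧ dy.
  ∂Q/∂x = 0
  ∂P/∂y = 0
  integrand = ∂Q/∂x - ∂P/∂y = 0.
Integrating over R: integral_0^1 integral_0^{1-x} (0) dy dx = 0.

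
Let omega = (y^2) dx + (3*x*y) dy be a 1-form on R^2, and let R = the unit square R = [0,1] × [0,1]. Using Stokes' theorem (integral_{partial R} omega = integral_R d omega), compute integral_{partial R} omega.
integral_(partial R) omega = 1/2

Stokes: integral_partial_R omega = integral_R d omega with d omega = (∂Q/∂x - ∂P/∂y) dx ∧ dy.
  ∂Q/∂x = 3*y
  ∂P/∂y = 2*y
  integrand = ∂Q/∂x - ∂P/∂y = y.
Integrating over R: integral_0^1 integral_0^1 (y) dx dy = 1/2.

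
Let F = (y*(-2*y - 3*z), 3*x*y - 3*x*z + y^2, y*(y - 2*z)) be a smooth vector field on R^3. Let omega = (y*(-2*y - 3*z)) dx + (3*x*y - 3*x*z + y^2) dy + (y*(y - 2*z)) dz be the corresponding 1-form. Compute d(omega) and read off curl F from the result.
d(omega) = (3*x + 2*y - 2*z) dy ∧ dz + (-3*y) dz ∧ dx + (7*y) dx ∧ dy; curl F = (3*x + 2*y - 2*z, -3*y, 7*y)

d omega = sum_{i<j} (∂f_j/∂x_i - ∂f_i/∂x_j) dx_i ∧ dx_j. Under the identification (dy ∧ dz, dz ∧ dx, dx ∧ dy) ↔ (e_x, e_y, e_z), the coefficients are exactly the components of curl F. Compute:
  ∂R/∂y - ∂Q/∂z = (2*y - 2*z) - (-3*x) = 3*x + 2*y - 2*z
  ∂P/∂z - ∂R/∂x = (-3*y) - (0) = -3*y
  ∂Q/∂x - ∂P/∂y = (3*y - 3*z) - (-4*y - 3*z) = 7*y.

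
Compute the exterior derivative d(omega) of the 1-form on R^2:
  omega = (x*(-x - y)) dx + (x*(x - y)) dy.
d(omega) = (3*x - y) dx ∧ dy

For a 1-form omega = sum_i f_i dx_i, the exterior derivative is
  d(omega) = sum_{i < j} (∂f_j/∂x_i - ∂f_i/∂x_j) dx_i ∧ dx_j.
  coefficient of dx ∧ dy: ∂f_2/∂x - ∂f_1/∂y = ∂(x*(x - y))/∂x - ∂(x*(-x - y))/∂y = 3*x - y
Assembling: d(omega) = (3*x - y) dx ∧ dy.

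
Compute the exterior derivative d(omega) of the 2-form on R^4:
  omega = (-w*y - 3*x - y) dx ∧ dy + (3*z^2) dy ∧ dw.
d(omega) = (-y) dx ∧ dy ∧ dw + (-6*z) dy ∧ dz ∧ dw

For a 2-form omega = sum_{i<j} g_{ij} dx_i ∧ dx_j, the exterior derivative is
  d(omega) = sum_{i<j} d(g_{ij}) ∧ dx_i ∧ dx_j = sum_{i<j, k} (∂g_{ij}/∂x_k) dx_k ∧ dx_i ∧ dx_j.
Expand each term, using dx_k ∧ dx_i ∧ dx_j = sgn(permutation) dx_{(a)} ∧ dx_{(b)} ∧ dx_{(c)} with (a < b < c) sorted:
  d(-w*y - 3*x - y) includes (∂/∂w)(-w*y - 3*x - y) dw = (-y) dw, which multiplied by dx ∧ dy gives (-y) dx ∧ dy ∧ dw
  d(3*z^2) includes (∂/∂z)(3*z^2) dz = (6*z) dz, which multiplied by dy ∧ dw gives (-6*z) dy ∧ dz ∧ dw
Collecting like 3-forms: d(omega) = (-y) dx ∧ dy ∧ dw + (-6*z) dy ∧ dz ∧ dw.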